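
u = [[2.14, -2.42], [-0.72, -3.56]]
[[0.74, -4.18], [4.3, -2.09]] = u @ [[-0.83, -1.05], [-1.04, 0.8]]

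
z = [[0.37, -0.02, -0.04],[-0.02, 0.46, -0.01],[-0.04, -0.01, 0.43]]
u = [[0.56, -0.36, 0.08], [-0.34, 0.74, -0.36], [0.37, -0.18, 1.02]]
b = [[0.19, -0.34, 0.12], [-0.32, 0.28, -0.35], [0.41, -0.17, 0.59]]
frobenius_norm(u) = 1.57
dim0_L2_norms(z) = [0.37, 0.46, 0.43]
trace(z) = 1.26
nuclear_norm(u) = 2.37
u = b + z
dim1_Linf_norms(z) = [0.37, 0.46, 0.43]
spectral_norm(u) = 1.38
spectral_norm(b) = 0.97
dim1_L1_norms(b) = [0.65, 0.95, 1.17]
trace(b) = 1.06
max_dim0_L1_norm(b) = 1.06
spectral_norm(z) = 0.46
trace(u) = 2.32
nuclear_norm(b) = 1.26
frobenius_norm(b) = 1.01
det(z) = 0.07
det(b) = -0.00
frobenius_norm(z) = 0.73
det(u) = 0.29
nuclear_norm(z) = 1.26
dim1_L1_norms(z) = [0.43, 0.49, 0.48]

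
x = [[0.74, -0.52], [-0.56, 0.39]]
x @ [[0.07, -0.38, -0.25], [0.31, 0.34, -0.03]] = [[-0.11, -0.46, -0.17], [0.08, 0.35, 0.13]]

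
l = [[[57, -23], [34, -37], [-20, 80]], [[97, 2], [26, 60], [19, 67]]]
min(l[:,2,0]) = -20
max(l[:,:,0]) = 97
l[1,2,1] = 67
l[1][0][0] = 97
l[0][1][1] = -37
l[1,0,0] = 97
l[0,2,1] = 80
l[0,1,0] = 34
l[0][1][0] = 34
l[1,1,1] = 60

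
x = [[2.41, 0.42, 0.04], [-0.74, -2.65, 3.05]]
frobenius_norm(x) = 4.78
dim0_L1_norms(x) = [3.15, 3.07, 3.09]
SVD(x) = [[-0.23,0.97], [0.97,0.23]] @ diag([4.187943715109954, 2.306475111305352]) @ [[-0.31,-0.64,0.71],[0.94,-0.09,0.33]]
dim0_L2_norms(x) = [2.52, 2.68, 3.05]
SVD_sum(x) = [[0.3, 0.62, -0.69], [-1.25, -2.6, 2.87]] + [[2.11, -0.20, 0.73], [0.51, -0.05, 0.18]]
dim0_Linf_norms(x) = [2.41, 2.65, 3.05]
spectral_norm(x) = 4.19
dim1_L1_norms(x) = [2.87, 6.44]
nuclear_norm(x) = 6.49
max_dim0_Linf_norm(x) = 3.05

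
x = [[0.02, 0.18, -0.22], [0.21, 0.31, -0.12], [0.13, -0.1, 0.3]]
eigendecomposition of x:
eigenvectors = [[0.61, 0.10, -0.46],[-0.63, -0.73, -0.87],[-0.49, -0.67, 0.18]]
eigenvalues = [0.01, 0.17, 0.45]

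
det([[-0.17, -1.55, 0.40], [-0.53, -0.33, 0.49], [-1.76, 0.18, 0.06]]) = 1.035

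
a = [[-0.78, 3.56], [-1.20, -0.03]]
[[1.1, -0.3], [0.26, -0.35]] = a @ [[-0.22,0.29], [0.26,-0.02]]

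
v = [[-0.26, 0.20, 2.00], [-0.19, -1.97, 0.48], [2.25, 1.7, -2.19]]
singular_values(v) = [4.07, 1.87, 0.98]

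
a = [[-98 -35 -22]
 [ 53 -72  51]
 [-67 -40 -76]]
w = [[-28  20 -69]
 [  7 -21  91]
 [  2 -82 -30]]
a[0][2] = -22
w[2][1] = -82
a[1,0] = 53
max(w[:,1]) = 20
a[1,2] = 51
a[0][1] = -35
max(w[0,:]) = 20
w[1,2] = 91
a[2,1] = -40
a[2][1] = -40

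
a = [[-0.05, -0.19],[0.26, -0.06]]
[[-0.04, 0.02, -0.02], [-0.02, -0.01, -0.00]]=a @ [[-0.04, -0.05, 0.02], [0.24, -0.09, 0.11]]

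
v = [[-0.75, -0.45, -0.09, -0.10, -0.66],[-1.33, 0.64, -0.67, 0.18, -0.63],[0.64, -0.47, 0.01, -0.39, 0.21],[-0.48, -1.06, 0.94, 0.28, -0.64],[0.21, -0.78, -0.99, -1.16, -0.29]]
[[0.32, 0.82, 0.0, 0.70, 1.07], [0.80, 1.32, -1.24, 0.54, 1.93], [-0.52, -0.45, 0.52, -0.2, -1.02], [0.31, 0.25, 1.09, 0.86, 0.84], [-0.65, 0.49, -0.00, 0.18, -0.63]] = v @ [[-0.85, -0.41, -0.17, -0.32, -0.80], [-0.27, 0.12, -0.93, 0.09, 0.09], [-0.17, -0.32, 0.57, 0.49, -0.21], [0.58, -0.1, -0.08, -0.5, 0.73], [0.60, -0.8, 0.76, -0.75, -0.85]]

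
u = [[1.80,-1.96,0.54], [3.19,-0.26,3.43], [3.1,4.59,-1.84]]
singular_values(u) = [5.91, 5.06, 1.72]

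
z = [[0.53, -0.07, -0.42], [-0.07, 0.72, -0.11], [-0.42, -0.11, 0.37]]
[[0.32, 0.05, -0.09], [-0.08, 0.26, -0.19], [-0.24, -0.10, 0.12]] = z @ [[0.55,-0.06,-0.05], [-0.06,0.32,-0.24], [-0.05,-0.24,0.20]]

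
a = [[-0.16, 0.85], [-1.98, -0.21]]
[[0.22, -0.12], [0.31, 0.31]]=a @ [[-0.18, -0.14], [0.23, -0.17]]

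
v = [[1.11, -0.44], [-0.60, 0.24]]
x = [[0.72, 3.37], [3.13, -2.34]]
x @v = [[-1.22, 0.49], [4.88, -1.94]]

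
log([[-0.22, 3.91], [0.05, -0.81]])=[[(-3.18+0.7j), (-15.26-11.55j)], [(-0.2-0.15j), (-0.88+2.44j)]]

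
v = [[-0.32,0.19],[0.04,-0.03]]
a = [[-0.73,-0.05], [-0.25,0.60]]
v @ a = [[0.19,0.13], [-0.02,-0.02]]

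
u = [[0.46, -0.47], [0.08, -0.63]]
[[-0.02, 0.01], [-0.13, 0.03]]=u@[[0.2, -0.05], [0.23, -0.06]]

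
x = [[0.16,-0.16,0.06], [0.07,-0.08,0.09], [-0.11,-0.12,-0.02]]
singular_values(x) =[0.27, 0.16, 0.05]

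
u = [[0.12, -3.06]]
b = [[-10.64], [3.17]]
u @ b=[[-10.98]]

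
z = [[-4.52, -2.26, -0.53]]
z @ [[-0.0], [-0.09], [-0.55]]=[[0.49]]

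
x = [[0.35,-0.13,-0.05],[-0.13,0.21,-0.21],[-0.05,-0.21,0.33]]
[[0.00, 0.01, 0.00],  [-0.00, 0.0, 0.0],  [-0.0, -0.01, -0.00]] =x @[[0.0, 0.03, 0.00], [-0.03, 0.01, -0.01], [-0.02, -0.01, -0.01]]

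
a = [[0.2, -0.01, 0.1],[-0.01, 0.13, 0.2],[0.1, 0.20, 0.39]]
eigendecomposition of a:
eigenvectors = [[-0.26, 0.92, 0.30], [-0.44, -0.38, 0.81], [-0.86, -0.08, -0.50]]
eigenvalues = [0.52, 0.2, 0.0]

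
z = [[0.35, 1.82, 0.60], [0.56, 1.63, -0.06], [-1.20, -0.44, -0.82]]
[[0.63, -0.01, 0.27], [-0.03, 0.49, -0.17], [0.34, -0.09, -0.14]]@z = [[-0.11, 1.01, 0.16], [0.47, 0.82, 0.09], [0.24, 0.53, 0.32]]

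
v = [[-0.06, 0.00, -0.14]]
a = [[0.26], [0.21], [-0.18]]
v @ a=[[0.01]]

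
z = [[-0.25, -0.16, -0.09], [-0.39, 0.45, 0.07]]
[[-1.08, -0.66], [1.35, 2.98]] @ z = [[0.53, -0.12, 0.05], [-1.5, 1.12, 0.09]]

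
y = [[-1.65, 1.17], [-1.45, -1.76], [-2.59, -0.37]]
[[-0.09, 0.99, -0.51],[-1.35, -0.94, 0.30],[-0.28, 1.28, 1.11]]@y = [[0.03, -1.66], [2.81, -0.04], [-4.27, -2.99]]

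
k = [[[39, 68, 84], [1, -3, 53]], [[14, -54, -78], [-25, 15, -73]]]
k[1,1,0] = -25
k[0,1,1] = -3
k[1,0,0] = 14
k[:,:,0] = [[39, 1], [14, -25]]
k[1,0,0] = 14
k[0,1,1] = -3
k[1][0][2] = -78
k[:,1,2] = [53, -73]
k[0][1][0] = 1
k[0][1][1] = -3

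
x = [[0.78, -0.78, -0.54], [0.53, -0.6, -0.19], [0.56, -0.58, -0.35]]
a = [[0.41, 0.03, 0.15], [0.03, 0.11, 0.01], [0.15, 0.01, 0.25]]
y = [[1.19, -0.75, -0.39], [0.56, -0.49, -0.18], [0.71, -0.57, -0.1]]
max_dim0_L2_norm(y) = 1.49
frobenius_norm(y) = 1.89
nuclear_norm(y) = 2.11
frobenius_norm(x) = 1.72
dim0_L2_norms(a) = [0.44, 0.11, 0.29]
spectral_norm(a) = 0.50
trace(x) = -0.17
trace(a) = 0.77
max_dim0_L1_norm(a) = 0.59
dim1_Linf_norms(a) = [0.41, 0.11, 0.25]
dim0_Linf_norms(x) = [0.78, 0.78, 0.54]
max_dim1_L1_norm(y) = 2.33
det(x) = 0.00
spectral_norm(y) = 1.88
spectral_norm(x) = 1.71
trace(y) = 0.60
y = a + x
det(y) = -0.02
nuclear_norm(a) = 0.77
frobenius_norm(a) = 0.54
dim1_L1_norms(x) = [2.1, 1.32, 1.49]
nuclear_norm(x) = 1.87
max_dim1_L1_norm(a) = 0.59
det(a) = 0.01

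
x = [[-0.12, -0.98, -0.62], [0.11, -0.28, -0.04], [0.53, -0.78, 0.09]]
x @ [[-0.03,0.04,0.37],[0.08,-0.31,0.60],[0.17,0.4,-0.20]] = [[-0.18, 0.05, -0.51], [-0.03, 0.08, -0.12], [-0.06, 0.30, -0.29]]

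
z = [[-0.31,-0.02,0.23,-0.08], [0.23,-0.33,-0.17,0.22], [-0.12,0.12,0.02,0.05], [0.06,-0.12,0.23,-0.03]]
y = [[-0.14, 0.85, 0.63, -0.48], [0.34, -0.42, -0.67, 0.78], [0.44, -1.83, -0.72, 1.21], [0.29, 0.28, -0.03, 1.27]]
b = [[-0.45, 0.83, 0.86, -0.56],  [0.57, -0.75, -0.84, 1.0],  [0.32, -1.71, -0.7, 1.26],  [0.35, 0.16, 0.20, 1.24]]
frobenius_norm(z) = 0.71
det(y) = -0.15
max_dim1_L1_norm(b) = 3.99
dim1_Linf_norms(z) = [0.31, 0.33, 0.12, 0.23]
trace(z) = -0.65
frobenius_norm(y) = 3.17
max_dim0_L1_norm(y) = 3.74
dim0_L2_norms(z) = [0.41, 0.37, 0.37, 0.24]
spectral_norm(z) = 0.58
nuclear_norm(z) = 1.20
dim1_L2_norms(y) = [1.17, 1.16, 2.35, 1.33]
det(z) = -0.00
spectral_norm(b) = 3.09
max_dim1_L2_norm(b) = 2.26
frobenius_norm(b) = 3.37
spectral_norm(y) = 2.87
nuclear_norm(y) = 4.66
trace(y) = -0.01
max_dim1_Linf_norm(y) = 1.83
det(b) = 0.05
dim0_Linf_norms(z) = [0.31, 0.33, 0.23, 0.22]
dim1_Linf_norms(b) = [0.86, 1.0, 1.71, 1.24]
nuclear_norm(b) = 4.92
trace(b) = -0.66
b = y + z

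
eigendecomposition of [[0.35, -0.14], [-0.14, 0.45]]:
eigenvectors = [[-0.82,0.58], [-0.58,-0.82]]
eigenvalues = [0.25, 0.55]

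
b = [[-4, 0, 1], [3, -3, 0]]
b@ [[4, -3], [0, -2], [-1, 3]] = [[-17, 15], [12, -3]]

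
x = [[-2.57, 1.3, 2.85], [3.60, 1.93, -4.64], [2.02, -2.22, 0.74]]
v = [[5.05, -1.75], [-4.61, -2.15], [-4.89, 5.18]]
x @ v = [[-32.91, 16.47], [31.97, -34.48], [16.82, 5.07]]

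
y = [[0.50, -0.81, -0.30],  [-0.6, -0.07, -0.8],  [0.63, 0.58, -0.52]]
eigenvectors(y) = [[(0.82+0j),(0.08-0.39j),0.08+0.39j], [-0.56+0.00j,(-0.05-0.59j),-0.05+0.59j], [0.13+0.00j,-0.70+0.00j,-0.70-0.00j]]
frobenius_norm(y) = 1.73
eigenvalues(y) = [(1+0j), (-0.55+0.84j), (-0.55-0.84j)]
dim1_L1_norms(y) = [1.61, 1.47, 1.73]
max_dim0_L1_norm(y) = 1.73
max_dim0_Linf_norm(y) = 0.81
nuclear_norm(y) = 3.00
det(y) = 1.00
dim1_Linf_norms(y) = [0.81, 0.8, 0.63]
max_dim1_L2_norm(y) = 1.0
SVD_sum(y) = [[0.26, 0.04, 0.07], [-0.75, -0.12, -0.20], [0.54, 0.09, 0.14]] + [[-0.02, -0.08, 0.12], [0.07, 0.30, -0.45], [0.1, 0.46, -0.68]] + [[0.25, -0.77, -0.48], [0.08, -0.25, -0.16], [-0.01, 0.03, 0.02]]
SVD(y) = [[-0.28, -0.14, 0.95],[0.78, 0.54, 0.31],[-0.56, 0.83, -0.04]] @ diag([1.0039532015659234, 1.0008948521647818, 0.9974905834019554]) @ [[-0.96, -0.16, -0.25], [0.13, 0.56, -0.82], [0.27, -0.82, -0.51]]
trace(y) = -0.09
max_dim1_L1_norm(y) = 1.73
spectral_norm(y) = 1.00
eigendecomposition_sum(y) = [[(0.68-0j), (-0.45+0j), (0.11+0j)], [-0.46+0.00j, (0.31+0j), (-0.07-0j)], [(0.11-0j), -0.07+0.00j, (0.02+0j)]] + [[-0.09+0.14j, (-0.18+0.16j), (-0.2-0.19j)], [-0.07+0.23j, (-0.19+0.29j), -0.36-0.19j], [0.26+0.11j, 0.33+0.25j, -0.27+0.41j]] + [[-0.09-0.14j, -0.18-0.16j, (-0.2+0.19j)], [(-0.07-0.23j), (-0.19-0.29j), -0.36+0.19j], [0.26-0.11j, (0.33-0.25j), (-0.27-0.41j)]]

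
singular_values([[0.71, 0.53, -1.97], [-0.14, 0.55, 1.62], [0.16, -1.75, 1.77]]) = [3.35, 1.54, 0.52]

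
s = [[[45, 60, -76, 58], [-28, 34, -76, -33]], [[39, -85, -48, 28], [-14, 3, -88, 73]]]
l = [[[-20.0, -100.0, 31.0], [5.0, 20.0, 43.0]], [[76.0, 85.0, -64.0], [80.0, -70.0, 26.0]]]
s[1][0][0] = 39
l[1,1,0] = 80.0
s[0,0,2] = -76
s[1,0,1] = -85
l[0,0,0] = -20.0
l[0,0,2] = 31.0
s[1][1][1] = 3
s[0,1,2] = -76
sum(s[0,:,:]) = -16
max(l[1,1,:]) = 80.0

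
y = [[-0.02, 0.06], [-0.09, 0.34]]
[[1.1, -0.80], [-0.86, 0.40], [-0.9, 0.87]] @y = [[0.05, -0.21], [-0.02, 0.08], [-0.06, 0.24]]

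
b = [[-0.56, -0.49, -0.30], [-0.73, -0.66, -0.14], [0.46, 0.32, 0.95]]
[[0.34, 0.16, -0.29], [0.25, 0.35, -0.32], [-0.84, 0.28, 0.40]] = b @ [[-0.34, -0.48, 1.04], [0.16, -0.12, -0.69], [-0.77, 0.57, 0.15]]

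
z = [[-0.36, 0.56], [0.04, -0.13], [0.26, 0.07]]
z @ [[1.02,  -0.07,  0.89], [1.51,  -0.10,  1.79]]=[[0.48, -0.03, 0.68], [-0.16, 0.01, -0.2], [0.37, -0.03, 0.36]]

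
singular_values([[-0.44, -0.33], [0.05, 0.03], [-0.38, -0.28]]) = [0.73, 0.01]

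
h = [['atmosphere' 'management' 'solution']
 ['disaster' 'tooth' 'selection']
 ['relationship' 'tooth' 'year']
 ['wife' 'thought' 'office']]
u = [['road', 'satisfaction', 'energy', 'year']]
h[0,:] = ['atmosphere', 'management', 'solution']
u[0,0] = 'road'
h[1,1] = 'tooth'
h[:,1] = ['management', 'tooth', 'tooth', 'thought']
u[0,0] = 'road'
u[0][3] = 'year'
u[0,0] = 'road'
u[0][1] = 'satisfaction'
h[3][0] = 'wife'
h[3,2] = 'office'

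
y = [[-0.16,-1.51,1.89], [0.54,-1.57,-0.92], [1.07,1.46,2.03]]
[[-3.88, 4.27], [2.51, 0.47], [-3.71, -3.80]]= y @ [[0.69, -2.68], [-0.13, -1.64], [-2.10, 0.72]]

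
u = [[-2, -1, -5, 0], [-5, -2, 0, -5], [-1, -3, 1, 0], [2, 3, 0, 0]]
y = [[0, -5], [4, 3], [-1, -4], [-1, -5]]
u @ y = [[1, 27], [-3, 44], [-13, -8], [12, -1]]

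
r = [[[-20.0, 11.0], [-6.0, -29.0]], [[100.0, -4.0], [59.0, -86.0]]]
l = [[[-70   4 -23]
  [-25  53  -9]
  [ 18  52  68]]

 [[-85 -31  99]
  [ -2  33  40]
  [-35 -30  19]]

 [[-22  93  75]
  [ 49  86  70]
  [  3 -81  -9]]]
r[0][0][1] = 11.0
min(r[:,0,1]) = -4.0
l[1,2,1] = -30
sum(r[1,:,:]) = 69.0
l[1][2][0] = -35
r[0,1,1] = -29.0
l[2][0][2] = 75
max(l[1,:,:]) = 99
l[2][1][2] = 70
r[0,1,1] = -29.0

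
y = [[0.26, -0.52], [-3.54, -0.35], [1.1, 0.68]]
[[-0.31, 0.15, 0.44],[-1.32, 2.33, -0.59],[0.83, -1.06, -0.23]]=y @[[0.3,-0.6,0.24], [0.74,-0.59,-0.73]]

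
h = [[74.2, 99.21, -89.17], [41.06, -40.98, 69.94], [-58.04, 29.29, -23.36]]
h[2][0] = -58.04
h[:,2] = [-89.17, 69.94, -23.36]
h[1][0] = 41.06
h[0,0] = 74.2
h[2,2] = -23.36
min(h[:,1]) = -40.98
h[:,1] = [99.21, -40.98, 29.29]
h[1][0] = 41.06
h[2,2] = -23.36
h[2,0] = -58.04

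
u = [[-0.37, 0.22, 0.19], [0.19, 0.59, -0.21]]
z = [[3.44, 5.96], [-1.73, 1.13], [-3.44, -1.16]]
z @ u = [[-0.14, 4.27, -0.60],[0.85, 0.29, -0.57],[1.05, -1.44, -0.41]]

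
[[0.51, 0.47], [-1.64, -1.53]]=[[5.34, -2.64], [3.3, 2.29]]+[[-4.83, 3.11], [-4.94, -3.82]]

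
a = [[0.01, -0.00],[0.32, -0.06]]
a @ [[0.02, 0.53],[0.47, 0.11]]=[[0.0,0.01],[-0.02,0.16]]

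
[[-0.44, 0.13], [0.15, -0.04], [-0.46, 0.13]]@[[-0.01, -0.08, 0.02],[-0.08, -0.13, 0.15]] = [[-0.01, 0.02, 0.01], [0.0, -0.01, -0.0], [-0.01, 0.02, 0.01]]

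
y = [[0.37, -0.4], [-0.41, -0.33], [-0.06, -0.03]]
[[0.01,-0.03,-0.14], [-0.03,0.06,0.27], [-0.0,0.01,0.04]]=y @ [[0.06, -0.12, -0.54],[0.02, -0.03, -0.14]]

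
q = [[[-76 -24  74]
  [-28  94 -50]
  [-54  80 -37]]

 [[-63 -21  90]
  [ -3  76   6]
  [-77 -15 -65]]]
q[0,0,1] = -24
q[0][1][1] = 94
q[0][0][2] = 74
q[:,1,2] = [-50, 6]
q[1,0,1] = -21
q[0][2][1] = 80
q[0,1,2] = -50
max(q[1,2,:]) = -15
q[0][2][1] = 80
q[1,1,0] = -3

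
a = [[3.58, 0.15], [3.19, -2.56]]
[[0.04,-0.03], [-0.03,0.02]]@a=[[0.05, 0.08], [-0.04, -0.06]]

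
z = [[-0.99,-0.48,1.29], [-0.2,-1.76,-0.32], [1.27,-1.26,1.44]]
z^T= [[-0.99, -0.2, 1.27], [-0.48, -1.76, -1.26], [1.29, -0.32, 1.44]]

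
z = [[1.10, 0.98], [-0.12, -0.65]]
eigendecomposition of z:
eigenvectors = [[1.0, -0.5], [-0.07, 0.86]]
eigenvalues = [1.03, -0.58]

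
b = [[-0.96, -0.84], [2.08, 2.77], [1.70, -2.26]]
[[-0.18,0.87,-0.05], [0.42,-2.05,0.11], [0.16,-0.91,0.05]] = b @ [[0.15,  -0.76,  0.04], [0.04,  -0.17,  0.01]]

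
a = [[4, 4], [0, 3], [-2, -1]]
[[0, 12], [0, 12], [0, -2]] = a@ [[0, -1], [0, 4]]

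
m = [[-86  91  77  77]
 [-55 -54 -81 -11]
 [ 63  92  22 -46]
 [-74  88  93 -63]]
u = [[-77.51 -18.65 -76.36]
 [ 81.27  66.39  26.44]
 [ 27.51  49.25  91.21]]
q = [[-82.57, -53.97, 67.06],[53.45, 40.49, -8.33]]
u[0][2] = -76.36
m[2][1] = 92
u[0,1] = -18.65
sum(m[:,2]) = 111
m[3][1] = 88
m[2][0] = 63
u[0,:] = [-77.51, -18.65, -76.36]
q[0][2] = 67.06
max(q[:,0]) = 53.45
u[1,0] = 81.27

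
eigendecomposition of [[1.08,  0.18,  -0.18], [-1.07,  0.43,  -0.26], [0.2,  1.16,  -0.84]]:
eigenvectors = [[0.48, -0.04, 0.06], [-0.76, -0.58, 0.43], [-0.44, -0.82, 0.90]]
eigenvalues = [0.96, -0.01, -0.28]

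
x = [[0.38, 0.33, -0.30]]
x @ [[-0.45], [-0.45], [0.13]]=[[-0.36]]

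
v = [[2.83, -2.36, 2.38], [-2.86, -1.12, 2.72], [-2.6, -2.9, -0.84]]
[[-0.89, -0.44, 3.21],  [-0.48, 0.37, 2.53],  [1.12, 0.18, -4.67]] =v@[[-0.13, -0.13, 0.39], [-0.16, 0.05, 0.78], [-0.38, 0.02, 1.66]]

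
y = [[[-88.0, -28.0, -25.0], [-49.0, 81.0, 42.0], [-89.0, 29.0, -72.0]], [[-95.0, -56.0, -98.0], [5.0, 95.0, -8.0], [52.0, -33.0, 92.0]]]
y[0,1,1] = 81.0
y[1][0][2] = -98.0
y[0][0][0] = -88.0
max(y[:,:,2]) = 92.0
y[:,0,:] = [[-88.0, -28.0, -25.0], [-95.0, -56.0, -98.0]]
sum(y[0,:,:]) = -199.0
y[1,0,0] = -95.0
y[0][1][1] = 81.0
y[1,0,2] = -98.0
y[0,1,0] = -49.0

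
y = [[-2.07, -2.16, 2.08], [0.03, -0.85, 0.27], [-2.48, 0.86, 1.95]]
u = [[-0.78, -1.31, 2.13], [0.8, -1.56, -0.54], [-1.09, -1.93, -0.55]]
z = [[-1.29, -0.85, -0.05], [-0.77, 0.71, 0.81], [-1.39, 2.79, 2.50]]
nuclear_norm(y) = 6.81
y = z + u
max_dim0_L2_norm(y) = 3.23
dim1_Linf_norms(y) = [2.16, 0.85, 2.48]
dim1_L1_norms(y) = [6.31, 1.15, 5.29]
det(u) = -8.11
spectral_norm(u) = 2.99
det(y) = 1.15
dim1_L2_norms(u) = [2.62, 1.83, 2.28]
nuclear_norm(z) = 5.78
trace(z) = 1.92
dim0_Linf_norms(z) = [1.39, 2.79, 2.5]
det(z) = 0.00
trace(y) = -0.97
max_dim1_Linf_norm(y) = 2.48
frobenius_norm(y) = 4.98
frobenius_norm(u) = 3.93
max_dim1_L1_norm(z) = 6.68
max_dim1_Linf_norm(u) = 2.13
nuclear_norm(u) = 6.44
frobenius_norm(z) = 4.48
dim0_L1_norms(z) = [3.45, 4.35, 3.36]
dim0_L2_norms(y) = [3.23, 2.48, 2.86]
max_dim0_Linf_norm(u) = 2.13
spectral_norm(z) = 4.20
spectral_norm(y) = 4.42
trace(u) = -2.89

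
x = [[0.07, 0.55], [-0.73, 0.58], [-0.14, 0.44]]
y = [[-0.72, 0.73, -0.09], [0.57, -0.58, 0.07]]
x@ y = [[0.26, -0.27, 0.03],  [0.86, -0.87, 0.11],  [0.35, -0.36, 0.04]]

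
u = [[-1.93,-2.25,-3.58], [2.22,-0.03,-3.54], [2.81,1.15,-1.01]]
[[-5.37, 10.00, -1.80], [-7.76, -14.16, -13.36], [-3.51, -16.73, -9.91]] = u@ [[1.71,  -3.21,  -5.33], [-4.33,  -4.92,  4.75], [3.3,  2.03,  0.39]]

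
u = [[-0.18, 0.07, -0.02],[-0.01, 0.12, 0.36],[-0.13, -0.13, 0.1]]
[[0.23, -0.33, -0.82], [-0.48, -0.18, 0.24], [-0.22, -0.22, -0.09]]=u@ [[-0.68, 1.75, 3.67], [1.06, -0.32, -1.88], [-1.70, -0.35, 1.4]]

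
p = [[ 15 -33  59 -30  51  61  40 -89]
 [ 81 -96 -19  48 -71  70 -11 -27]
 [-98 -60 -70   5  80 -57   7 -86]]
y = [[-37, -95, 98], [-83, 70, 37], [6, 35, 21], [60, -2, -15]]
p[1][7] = -27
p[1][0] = 81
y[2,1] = 35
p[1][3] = 48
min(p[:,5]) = -57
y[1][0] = -83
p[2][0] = -98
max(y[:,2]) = 98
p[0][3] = -30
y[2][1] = 35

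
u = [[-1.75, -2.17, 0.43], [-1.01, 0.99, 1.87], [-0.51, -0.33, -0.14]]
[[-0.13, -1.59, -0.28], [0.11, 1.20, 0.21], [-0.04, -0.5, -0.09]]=u@[[0.04, 0.5, 0.09],[0.04, 0.46, 0.08],[0.06, 0.67, 0.12]]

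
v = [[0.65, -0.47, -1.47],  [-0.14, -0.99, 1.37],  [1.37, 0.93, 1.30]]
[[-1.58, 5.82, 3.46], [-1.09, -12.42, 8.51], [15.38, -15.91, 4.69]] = v @ [[6.18, -6.29, 5.67], [3.81, 2.85, -6.37], [2.59, -7.65, 2.19]]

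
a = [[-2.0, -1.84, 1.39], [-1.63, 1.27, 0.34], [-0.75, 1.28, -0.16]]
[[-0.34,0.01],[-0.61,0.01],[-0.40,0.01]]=a@[[0.42, -0.01], [-0.03, 0.00], [0.32, -0.01]]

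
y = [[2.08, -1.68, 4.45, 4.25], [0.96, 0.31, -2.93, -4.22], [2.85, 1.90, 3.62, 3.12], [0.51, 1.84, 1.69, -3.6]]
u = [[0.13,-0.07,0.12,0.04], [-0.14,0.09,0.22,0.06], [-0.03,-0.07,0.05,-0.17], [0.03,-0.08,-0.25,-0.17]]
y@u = [[0.5, -0.95, -0.96, -1.5],[0.04, 0.5, 1.09, 1.27],[0.09, -0.53, 0.16, -0.92],[-0.35, 0.3, 1.45, 0.46]]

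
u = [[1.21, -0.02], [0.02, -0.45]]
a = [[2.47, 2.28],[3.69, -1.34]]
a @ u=[[3.03,  -1.08], [4.44,  0.53]]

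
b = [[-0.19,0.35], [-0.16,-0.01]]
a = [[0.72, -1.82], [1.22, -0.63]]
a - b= [[0.91, -2.17], [1.38, -0.62]]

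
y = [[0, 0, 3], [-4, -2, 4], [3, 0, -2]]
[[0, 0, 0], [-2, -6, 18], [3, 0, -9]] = y @ [[1, 0, -3], [-1, 3, -3], [0, 0, 0]]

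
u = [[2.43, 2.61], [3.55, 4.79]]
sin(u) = [[0.41, 0.09], [0.12, 0.49]]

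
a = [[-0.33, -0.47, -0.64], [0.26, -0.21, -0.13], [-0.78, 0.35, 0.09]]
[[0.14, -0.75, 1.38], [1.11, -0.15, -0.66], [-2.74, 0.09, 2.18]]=a @ [[3.37, 0.66, -2.42], [0.21, 1.85, 1.32], [-2.11, -0.52, -1.88]]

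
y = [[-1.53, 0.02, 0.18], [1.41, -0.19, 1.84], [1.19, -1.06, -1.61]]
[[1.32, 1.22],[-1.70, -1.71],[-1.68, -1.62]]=y @ [[-0.87, -0.81], [0.87, 0.94], [-0.17, -0.21]]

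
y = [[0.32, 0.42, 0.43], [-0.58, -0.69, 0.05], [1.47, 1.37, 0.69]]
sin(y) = [[0.23,0.34,0.35], [-0.51,-0.62,0.05], [1.22,1.14,0.51]]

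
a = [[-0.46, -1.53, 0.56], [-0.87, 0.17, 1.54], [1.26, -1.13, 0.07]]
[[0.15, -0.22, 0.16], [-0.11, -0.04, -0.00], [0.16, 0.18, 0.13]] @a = [[0.32,-0.45,-0.24], [0.09,0.16,-0.12], [-0.07,-0.36,0.38]]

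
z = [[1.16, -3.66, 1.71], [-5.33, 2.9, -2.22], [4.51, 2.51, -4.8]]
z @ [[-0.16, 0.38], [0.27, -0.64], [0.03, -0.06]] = [[-1.12, 2.68], [1.57, -3.75], [-0.19, 0.4]]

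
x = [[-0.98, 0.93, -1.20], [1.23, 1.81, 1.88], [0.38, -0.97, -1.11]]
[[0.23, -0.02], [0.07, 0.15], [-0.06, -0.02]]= x @ [[-0.03, 0.06], [0.13, 0.04], [-0.07, 0.00]]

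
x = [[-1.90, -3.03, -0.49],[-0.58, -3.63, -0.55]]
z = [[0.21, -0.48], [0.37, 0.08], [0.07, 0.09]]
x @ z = [[-1.55, 0.63], [-1.50, -0.06]]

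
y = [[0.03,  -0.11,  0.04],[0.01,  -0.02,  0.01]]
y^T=[[0.03, 0.01], [-0.11, -0.02], [0.04, 0.01]]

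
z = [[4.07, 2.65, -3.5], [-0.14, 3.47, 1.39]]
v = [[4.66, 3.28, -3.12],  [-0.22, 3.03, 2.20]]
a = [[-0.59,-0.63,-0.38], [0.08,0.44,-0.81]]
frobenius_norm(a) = 1.32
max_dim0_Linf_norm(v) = 4.66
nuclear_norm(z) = 9.69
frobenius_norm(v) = 7.50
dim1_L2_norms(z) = [5.99, 3.74]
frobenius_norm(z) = 7.06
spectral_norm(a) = 0.95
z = v + a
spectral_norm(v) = 6.51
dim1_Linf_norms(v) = [4.66, 3.03]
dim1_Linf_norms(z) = [4.07, 3.47]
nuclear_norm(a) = 1.87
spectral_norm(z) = 6.04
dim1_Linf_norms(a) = [0.63, 0.81]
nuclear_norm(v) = 10.24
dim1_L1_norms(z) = [10.22, 5.0]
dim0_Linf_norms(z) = [4.07, 3.47, 3.5]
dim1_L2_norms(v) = [6.5, 3.75]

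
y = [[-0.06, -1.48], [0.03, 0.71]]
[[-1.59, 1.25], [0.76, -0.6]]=y @ [[-1.30,-0.14], [1.13,-0.84]]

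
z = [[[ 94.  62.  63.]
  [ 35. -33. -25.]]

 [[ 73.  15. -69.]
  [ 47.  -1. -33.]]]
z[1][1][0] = 47.0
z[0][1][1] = -33.0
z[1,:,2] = [-69.0, -33.0]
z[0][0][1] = 62.0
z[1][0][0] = 73.0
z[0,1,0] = 35.0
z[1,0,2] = -69.0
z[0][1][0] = 35.0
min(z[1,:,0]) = 47.0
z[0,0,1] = 62.0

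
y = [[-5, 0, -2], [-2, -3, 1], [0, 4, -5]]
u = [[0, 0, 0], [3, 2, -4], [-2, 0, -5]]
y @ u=[[4, 0, 10], [-11, -6, 7], [22, 8, 9]]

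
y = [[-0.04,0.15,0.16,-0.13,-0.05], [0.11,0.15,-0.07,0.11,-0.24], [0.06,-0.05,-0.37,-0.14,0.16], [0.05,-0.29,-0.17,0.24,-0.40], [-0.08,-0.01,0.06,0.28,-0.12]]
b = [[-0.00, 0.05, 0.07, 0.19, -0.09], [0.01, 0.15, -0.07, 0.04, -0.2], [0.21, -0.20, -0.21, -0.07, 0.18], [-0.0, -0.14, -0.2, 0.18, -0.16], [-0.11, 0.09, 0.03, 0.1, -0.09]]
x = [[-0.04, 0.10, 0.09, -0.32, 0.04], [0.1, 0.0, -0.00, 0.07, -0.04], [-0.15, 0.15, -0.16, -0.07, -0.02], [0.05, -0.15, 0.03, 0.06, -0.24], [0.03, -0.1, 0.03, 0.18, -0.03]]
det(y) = 0.00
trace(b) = 0.03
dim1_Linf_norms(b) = [0.19, 0.2, 0.21, 0.2, 0.11]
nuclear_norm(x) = 1.07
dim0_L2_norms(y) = [0.16, 0.36, 0.45, 0.43, 0.51]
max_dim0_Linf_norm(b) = 0.21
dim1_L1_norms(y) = [0.53, 0.68, 0.78, 1.15, 0.55]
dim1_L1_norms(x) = [0.59, 0.21, 0.55, 0.53, 0.37]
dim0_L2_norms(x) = [0.19, 0.25, 0.19, 0.38, 0.25]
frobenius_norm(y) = 0.90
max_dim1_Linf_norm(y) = 0.4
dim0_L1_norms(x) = [0.37, 0.5, 0.31, 0.7, 0.37]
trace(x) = -0.17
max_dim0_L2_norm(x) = 0.38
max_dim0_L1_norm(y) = 0.97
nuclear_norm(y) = 1.70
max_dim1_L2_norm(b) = 0.41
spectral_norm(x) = 0.47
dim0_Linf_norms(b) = [0.21, 0.2, 0.21, 0.19, 0.2]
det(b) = -0.00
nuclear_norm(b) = 1.23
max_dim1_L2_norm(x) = 0.35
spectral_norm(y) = 0.66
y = b + x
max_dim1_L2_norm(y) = 0.58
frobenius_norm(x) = 0.59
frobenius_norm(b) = 0.67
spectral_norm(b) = 0.50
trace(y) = -0.14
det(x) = 0.00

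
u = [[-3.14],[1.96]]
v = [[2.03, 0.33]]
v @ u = [[-5.73]]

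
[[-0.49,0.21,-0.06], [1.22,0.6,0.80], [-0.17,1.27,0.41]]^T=[[-0.49, 1.22, -0.17], [0.21, 0.60, 1.27], [-0.06, 0.80, 0.41]]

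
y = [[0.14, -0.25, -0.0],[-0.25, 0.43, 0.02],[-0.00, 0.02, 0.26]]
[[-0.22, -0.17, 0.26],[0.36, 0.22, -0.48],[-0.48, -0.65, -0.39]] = y @ [[-2.64, 2.34, 0.61], [-0.61, 1.99, -0.7], [-1.80, -2.66, -1.43]]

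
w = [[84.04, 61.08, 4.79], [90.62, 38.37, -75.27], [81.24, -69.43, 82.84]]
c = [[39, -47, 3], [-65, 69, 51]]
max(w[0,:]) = 84.04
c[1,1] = 69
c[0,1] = -47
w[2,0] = 81.24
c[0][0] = 39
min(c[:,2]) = 3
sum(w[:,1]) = 30.019999999999982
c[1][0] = -65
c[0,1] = -47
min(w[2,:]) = -69.43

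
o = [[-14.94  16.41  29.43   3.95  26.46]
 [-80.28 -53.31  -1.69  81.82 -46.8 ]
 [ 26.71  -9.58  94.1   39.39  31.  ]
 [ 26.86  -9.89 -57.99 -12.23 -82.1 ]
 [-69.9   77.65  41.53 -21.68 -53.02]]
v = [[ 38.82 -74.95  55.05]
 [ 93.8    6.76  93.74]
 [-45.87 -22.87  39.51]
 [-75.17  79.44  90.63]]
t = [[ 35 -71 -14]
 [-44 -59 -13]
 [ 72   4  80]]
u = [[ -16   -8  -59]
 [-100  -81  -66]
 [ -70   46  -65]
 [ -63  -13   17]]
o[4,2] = 41.53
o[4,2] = 41.53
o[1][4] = -46.8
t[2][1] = 4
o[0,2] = 29.43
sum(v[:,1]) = -11.620000000000005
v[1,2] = 93.74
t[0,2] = -14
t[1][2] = -13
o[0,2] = 29.43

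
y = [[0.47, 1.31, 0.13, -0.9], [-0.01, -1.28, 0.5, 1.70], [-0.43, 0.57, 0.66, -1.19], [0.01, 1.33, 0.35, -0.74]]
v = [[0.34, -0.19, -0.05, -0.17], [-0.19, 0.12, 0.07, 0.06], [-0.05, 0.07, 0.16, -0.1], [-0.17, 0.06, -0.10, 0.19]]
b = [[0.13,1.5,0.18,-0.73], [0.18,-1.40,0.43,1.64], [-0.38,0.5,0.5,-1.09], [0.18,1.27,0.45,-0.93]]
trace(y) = -0.89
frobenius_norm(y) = 3.51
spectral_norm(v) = 0.54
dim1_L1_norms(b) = [2.54, 3.65, 2.47, 2.83]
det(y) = -0.72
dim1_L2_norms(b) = [1.68, 2.21, 1.35, 1.65]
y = v + b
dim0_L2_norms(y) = [0.64, 2.33, 0.91, 2.38]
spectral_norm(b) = 3.29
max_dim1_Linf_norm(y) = 1.7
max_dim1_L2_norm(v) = 0.43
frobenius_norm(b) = 3.50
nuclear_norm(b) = 5.10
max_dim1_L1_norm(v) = 0.75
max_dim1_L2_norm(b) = 2.21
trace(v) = 0.81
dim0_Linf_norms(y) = [0.47, 1.33, 0.66, 1.7]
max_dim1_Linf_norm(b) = 1.64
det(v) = 0.00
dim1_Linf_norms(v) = [0.34, 0.19, 0.16, 0.19]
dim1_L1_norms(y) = [2.81, 3.49, 2.85, 2.43]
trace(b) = -1.70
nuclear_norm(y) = 5.34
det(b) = 0.35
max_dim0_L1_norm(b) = 4.67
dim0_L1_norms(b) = [0.87, 4.67, 1.56, 4.39]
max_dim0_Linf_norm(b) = 1.64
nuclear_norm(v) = 0.81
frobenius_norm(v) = 0.60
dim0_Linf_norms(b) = [0.38, 1.5, 0.5, 1.64]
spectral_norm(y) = 3.26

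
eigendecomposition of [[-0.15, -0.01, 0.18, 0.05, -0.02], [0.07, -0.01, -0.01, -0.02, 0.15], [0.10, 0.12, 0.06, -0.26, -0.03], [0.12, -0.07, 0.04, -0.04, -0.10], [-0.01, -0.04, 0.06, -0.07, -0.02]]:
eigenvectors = [[(-0.77+0j), (-0.46+0.17j), -0.46-0.17j, 0.09-0.42j, (0.09+0.42j)], [0.24+0.00j, (-0.33+0.07j), (-0.33-0.07j), (-0.55+0j), (-0.55-0j)], [(0.45+0j), -0.70+0.00j, -0.70-0.00j, 0.41-0.10j, 0.41+0.10j], [(0.39+0j), (-0.2+0.28j), -0.20-0.28j, -0.12-0.39j, -0.12+0.39j], [0.01+0.00j, -0.14-0.13j, -0.14+0.13j, 0.10-0.39j, 0.10+0.39j]]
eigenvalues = [(-0.28+0j), (0.1+0.06j), (0.1-0.06j), (-0.05+0.14j), (-0.05-0.14j)]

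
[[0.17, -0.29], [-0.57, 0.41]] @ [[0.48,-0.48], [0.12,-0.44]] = [[0.05, 0.05], [-0.22, 0.09]]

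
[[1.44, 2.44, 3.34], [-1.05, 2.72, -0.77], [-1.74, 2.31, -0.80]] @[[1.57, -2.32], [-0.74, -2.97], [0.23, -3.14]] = [[1.22,-21.08], [-3.84,-3.22], [-4.63,-0.31]]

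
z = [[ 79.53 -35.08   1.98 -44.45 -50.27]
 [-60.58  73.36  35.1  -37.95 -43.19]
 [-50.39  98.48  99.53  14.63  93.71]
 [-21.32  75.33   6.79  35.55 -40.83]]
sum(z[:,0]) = -52.76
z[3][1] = 75.33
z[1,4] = -43.19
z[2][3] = 14.63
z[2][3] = 14.63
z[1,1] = 73.36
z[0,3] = -44.45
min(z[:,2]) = 1.98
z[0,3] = -44.45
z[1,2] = 35.1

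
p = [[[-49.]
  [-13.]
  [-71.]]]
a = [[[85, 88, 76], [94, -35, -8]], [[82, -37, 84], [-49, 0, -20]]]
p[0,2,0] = -71.0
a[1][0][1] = -37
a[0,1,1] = -35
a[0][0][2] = 76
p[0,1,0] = -13.0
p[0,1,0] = -13.0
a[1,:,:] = [[82, -37, 84], [-49, 0, -20]]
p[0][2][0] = -71.0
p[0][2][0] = -71.0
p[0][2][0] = -71.0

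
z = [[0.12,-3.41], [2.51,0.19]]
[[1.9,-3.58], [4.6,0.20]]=z @ [[1.87, 0.0], [-0.49, 1.05]]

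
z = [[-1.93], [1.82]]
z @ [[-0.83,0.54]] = [[1.60, -1.04], [-1.51, 0.98]]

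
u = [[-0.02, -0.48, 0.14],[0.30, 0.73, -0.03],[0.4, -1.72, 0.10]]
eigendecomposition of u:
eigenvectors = [[(-0.34+0.04j), (-0.34-0.04j), (-0.31+0j)], [0.15+0.16j, (0.15-0.16j), 0.12+0.00j], [-0.91+0.00j, (-0.91-0j), (0.94+0j)]]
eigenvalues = [(0.53+0.29j), (0.53-0.29j), (-0.26+0j)]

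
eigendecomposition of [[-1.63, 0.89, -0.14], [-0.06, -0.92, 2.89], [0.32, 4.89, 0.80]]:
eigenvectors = [[1.00,0.31,0.06],[-0.09,-0.67,0.52],[0.04,0.68,0.85]]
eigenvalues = [-1.72, -3.84, 3.81]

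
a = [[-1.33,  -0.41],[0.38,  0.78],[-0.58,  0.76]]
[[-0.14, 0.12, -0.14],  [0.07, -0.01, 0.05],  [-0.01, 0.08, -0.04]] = a@[[0.09,-0.10,0.10], [0.05,0.03,0.02]]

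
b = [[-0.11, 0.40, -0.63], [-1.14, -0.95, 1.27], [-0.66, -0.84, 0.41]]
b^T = [[-0.11, -1.14, -0.66], [0.40, -0.95, -0.84], [-0.63, 1.27, 0.41]]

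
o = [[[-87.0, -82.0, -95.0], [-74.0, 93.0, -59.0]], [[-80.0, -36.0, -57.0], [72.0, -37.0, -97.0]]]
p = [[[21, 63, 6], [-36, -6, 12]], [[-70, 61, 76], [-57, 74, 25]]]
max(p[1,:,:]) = 76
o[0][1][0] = -74.0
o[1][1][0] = 72.0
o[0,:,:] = [[-87.0, -82.0, -95.0], [-74.0, 93.0, -59.0]]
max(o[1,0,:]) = -36.0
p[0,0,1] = 63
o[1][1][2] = -97.0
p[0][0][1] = 63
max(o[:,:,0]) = 72.0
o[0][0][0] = -87.0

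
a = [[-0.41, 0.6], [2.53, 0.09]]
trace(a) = -0.32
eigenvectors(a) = [[-0.51, -0.37], [0.86, -0.93]]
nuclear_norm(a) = 3.17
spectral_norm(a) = 2.56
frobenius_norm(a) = 2.63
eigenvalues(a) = [-1.42, 1.1]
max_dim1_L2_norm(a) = 2.53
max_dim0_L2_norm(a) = 2.56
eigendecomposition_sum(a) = [[-0.85, 0.34], [1.43, -0.57]] + [[0.44,  0.26], [1.10,  0.66]]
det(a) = -1.55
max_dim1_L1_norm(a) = 2.62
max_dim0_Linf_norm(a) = 2.53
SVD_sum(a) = [[-0.41, 0.0], [2.53, -0.01]] + [[0.00, 0.6], [0.0, 0.1]]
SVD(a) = [[-0.16, 0.99],[0.99, 0.16]] @ diag([2.5630165832873746, 0.6066679436016972]) @ [[1.0, -0.00], [0.00, 1.00]]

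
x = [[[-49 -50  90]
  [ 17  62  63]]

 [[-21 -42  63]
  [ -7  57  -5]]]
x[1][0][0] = -21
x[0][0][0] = -49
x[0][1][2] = 63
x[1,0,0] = -21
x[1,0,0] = -21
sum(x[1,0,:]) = 0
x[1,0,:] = [-21, -42, 63]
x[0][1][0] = 17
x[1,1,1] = 57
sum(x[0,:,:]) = 133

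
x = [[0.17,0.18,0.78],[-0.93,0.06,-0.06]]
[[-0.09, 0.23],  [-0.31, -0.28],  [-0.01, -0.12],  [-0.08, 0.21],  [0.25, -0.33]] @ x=[[-0.23, -0.00, -0.08], [0.21, -0.07, -0.22], [0.11, -0.01, -0.0], [-0.21, -0.00, -0.08], [0.35, 0.03, 0.21]]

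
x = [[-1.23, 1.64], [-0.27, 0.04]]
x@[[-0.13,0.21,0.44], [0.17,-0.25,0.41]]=[[0.44, -0.67, 0.13], [0.04, -0.07, -0.10]]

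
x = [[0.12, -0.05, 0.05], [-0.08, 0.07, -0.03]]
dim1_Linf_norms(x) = [0.12, 0.08]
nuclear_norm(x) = 0.20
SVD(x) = [[-0.79, 0.62],  [0.62, 0.79]] @ diag([0.17560548678599858, 0.027617259289301078]) @ [[-0.82, 0.47, -0.33], [0.4, 0.88, 0.26]]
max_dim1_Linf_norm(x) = 0.12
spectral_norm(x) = 0.18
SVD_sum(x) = [[0.11, -0.06, 0.05], [-0.09, 0.05, -0.04]] + [[0.01, 0.01, 0.0], [0.01, 0.02, 0.01]]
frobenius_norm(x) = 0.18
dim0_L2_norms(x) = [0.14, 0.09, 0.06]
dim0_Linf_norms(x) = [0.12, 0.07, 0.05]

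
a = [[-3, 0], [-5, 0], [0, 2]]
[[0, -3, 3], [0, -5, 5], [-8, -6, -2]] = a@[[0, 1, -1], [-4, -3, -1]]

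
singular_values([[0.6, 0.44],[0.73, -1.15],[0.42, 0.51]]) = [1.39, 0.96]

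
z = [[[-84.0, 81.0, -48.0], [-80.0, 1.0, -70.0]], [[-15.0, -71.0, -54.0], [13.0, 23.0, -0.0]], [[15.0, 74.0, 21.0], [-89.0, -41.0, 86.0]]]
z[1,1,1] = 23.0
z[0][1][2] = -70.0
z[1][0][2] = -54.0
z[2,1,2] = 86.0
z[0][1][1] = 1.0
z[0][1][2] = -70.0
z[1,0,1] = -71.0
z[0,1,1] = 1.0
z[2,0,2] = 21.0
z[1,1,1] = 23.0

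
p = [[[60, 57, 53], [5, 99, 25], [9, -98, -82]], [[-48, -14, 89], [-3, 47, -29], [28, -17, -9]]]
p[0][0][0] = 60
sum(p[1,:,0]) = -23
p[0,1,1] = 99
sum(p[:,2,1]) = -115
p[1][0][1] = -14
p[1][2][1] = -17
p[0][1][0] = 5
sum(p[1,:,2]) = 51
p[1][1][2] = -29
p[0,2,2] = -82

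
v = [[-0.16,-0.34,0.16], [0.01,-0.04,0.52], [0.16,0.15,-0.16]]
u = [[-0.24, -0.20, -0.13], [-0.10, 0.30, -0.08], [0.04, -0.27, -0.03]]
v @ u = [[0.08, -0.11, 0.04], [0.02, -0.15, -0.01], [-0.06, 0.06, -0.03]]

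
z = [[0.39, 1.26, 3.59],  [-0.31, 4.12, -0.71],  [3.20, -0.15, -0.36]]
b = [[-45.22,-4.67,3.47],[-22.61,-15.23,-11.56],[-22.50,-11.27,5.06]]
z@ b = [[-126.9, -61.47, 4.95], [-63.16, -53.30, -52.30], [-133.21, -8.6, 11.02]]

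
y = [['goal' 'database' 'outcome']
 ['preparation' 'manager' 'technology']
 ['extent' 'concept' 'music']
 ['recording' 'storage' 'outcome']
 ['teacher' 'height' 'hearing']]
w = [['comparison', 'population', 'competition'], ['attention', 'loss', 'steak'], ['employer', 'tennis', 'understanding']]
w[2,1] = 'tennis'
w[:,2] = ['competition', 'steak', 'understanding']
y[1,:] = ['preparation', 'manager', 'technology']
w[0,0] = 'comparison'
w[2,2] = 'understanding'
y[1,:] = ['preparation', 'manager', 'technology']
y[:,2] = ['outcome', 'technology', 'music', 'outcome', 'hearing']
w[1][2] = 'steak'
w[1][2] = 'steak'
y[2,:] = ['extent', 'concept', 'music']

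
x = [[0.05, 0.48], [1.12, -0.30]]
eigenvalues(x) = [0.63, -0.88]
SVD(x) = [[0.08, -1.00], [-1.00, -0.08]] @ diag([1.162464635433998, 0.47536929998192223]) @ [[-0.96, 0.29],[-0.29, -0.96]]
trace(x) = -0.25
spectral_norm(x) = 1.16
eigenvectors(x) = [[0.64, -0.46], [0.77, 0.89]]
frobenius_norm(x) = 1.26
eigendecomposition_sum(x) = [[0.39, 0.2], [0.47, 0.24]] + [[-0.34, 0.28], [0.65, -0.54]]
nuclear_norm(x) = 1.64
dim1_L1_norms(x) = [0.53, 1.42]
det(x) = -0.55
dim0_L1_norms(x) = [1.17, 0.78]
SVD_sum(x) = [[-0.09,0.03], [1.11,-0.34]] + [[0.14,0.45], [0.01,0.04]]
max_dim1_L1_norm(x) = 1.42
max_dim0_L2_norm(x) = 1.12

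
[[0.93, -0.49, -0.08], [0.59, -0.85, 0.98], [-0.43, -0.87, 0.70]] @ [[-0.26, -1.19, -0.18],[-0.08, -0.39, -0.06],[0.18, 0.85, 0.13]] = [[-0.22, -0.98, -0.15], [0.09, 0.46, 0.07], [0.31, 1.45, 0.22]]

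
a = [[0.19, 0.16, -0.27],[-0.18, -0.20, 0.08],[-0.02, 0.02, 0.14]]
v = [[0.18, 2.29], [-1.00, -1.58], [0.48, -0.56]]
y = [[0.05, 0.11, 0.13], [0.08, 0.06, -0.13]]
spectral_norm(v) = 2.91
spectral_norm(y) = 0.19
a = v @ y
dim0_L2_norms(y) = [0.09, 0.13, 0.18]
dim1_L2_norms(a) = [0.37, 0.28, 0.14]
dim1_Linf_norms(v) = [2.29, 1.58, 0.56]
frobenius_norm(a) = 0.48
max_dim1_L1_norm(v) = 2.58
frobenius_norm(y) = 0.24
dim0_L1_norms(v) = [1.66, 4.43]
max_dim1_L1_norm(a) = 0.62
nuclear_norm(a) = 0.62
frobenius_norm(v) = 3.05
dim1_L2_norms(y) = [0.18, 0.16]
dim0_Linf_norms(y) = [0.08, 0.11, 0.13]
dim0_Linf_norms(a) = [0.19, 0.2, 0.27]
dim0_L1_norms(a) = [0.39, 0.38, 0.49]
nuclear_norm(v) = 3.83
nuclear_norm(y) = 0.34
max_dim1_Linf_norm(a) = 0.27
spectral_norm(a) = 0.45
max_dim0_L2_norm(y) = 0.18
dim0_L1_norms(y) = [0.13, 0.17, 0.26]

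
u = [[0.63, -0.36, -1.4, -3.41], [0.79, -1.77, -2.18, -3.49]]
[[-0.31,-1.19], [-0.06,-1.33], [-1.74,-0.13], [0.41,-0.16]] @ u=[[-1.14, 2.22, 3.03, 5.21], [-1.09, 2.38, 2.98, 4.85], [-1.2, 0.86, 2.72, 6.39], [0.13, 0.14, -0.23, -0.84]]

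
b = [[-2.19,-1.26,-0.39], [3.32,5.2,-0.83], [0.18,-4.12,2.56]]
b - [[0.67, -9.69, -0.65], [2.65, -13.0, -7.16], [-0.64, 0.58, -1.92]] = [[-2.86, 8.43, 0.26], [0.67, 18.2, 6.33], [0.82, -4.70, 4.48]]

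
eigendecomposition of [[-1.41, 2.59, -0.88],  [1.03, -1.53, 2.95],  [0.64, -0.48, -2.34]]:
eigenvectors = [[(-0.81+0j), (0.72+0j), (0.72-0j)], [(-0.58+0j), (-0.46+0.3j), -0.46-0.30j], [(-0.09+0j), (-0.21-0.37j), -0.21+0.37j]]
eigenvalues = [(0.35+0j), (-2.82+1.55j), (-2.82-1.55j)]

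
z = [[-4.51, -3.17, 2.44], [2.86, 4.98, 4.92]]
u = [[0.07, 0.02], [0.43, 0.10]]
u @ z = [[-0.26, -0.12, 0.27], [-1.65, -0.87, 1.54]]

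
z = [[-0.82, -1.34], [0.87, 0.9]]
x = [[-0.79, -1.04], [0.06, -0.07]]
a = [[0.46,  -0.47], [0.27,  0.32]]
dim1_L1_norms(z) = [2.16, 1.77]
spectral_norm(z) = 2.00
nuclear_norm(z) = 2.21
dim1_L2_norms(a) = [0.66, 0.42]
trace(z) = 0.08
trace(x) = -0.86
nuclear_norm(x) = 1.40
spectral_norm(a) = 0.66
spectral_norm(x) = 1.31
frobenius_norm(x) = 1.31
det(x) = 0.12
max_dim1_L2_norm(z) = 1.57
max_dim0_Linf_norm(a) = 0.47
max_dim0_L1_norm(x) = 1.11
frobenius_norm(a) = 0.78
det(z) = 0.43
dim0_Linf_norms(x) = [0.79, 1.04]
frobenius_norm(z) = 2.01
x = a @ z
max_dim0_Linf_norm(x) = 1.04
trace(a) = 0.78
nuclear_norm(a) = 1.08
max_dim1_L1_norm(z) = 2.16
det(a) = 0.27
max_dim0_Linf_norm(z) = 1.34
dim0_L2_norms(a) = [0.53, 0.57]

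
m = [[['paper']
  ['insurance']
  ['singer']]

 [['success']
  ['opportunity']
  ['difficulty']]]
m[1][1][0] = 'opportunity'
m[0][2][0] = 'singer'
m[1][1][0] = 'opportunity'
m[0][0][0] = 'paper'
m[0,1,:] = ['insurance']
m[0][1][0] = 'insurance'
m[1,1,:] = ['opportunity']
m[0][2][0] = 'singer'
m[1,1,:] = ['opportunity']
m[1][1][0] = 'opportunity'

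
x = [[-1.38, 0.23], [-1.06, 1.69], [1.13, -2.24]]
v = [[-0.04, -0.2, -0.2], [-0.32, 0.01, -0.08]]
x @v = [[-0.02, 0.28, 0.26], [-0.50, 0.23, 0.08], [0.67, -0.25, -0.05]]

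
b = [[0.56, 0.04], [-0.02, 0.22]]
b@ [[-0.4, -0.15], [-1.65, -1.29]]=[[-0.29,-0.14], [-0.36,-0.28]]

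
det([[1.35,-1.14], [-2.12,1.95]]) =0.216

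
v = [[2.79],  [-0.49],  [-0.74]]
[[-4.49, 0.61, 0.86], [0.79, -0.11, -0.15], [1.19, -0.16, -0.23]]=v@ [[-1.61, 0.22, 0.31]]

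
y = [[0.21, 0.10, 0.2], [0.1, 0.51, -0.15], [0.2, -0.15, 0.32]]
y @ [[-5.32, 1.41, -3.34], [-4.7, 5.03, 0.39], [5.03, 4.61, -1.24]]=[[-0.58, 1.72, -0.91], [-3.68, 2.01, 0.05], [1.25, 1.0, -1.12]]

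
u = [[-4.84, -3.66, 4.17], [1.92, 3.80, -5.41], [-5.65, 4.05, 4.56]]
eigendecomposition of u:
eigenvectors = [[(-0.83+0j), 0.12-0.36j, (0.12+0.36j)],[(-0.18+0j), (-0.06+0.59j), (-0.06-0.59j)],[-0.52+0.00j, (0.71+0j), 0.71-0.00j]]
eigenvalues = [(-3.01+0j), (3.27+6.2j), (3.27-6.2j)]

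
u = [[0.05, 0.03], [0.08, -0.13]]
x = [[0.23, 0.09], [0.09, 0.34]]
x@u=[[0.02, -0.0], [0.03, -0.04]]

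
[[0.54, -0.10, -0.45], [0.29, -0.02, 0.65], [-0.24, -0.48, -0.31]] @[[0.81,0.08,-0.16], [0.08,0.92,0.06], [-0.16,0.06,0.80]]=[[0.50,-0.08,-0.45], [0.13,0.04,0.47], [-0.18,-0.48,-0.24]]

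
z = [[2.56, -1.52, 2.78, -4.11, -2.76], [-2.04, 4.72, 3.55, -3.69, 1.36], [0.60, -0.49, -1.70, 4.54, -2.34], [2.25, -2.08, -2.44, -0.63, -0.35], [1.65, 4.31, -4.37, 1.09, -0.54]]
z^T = [[2.56, -2.04, 0.6, 2.25, 1.65], [-1.52, 4.72, -0.49, -2.08, 4.31], [2.78, 3.55, -1.7, -2.44, -4.37], [-4.11, -3.69, 4.54, -0.63, 1.09], [-2.76, 1.36, -2.34, -0.35, -0.54]]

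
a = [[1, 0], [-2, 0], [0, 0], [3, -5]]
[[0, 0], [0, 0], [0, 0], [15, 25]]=a@[[0, 0], [-3, -5]]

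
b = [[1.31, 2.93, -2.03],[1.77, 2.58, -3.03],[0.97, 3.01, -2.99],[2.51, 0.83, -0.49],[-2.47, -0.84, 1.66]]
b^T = [[1.31, 1.77, 0.97, 2.51, -2.47], [2.93, 2.58, 3.01, 0.83, -0.84], [-2.03, -3.03, -2.99, -0.49, 1.66]]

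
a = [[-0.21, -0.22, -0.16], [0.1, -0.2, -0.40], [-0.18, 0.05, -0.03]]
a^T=[[-0.21, 0.10, -0.18],[-0.22, -0.20, 0.05],[-0.16, -0.4, -0.03]]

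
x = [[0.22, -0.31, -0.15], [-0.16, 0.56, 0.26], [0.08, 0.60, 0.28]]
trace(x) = 1.06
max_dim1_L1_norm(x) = 0.98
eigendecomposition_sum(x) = [[-0.00, -0.0, 0.0], [0.0, 0.00, -0.0], [-0.01, -0.01, 0.00]] + [[0.15,0.07,0.03], [-0.06,-0.03,-0.01], [0.18,0.09,0.03]] + [[0.07, -0.38, -0.18], [-0.11, 0.58, 0.27], [-0.09, 0.52, 0.24]]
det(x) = 0.00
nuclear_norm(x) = 1.23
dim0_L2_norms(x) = [0.28, 0.88, 0.41]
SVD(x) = [[-0.38, -0.68, -0.63], [0.65, 0.29, -0.70], [0.66, -0.68, 0.33]] @ diag([0.977278964695637, 0.2520131576423515, 0.0038978889870377315]) @ [[-0.14, 0.9, 0.42], [-0.99, -0.13, -0.05], [0.01, -0.42, 0.91]]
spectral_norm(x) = 0.98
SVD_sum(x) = [[0.05,-0.33,-0.16], [-0.09,0.57,0.27], [-0.09,0.58,0.27]] + [[0.17, 0.02, 0.01], [-0.07, -0.01, -0.0], [0.17, 0.02, 0.01]] + [[-0.00, 0.00, -0.00], [-0.0, 0.0, -0.0], [0.0, -0.00, 0.0]]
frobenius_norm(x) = 1.01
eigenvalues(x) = [0.01, 0.16, 0.9]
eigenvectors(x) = [[-0.03, 0.62, -0.44], [0.42, -0.24, 0.67], [-0.91, 0.75, 0.6]]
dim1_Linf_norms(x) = [0.31, 0.56, 0.6]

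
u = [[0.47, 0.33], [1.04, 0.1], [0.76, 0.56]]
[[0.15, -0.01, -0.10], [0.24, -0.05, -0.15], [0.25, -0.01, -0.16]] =u @[[0.22, -0.05, -0.14],[0.15, 0.05, -0.09]]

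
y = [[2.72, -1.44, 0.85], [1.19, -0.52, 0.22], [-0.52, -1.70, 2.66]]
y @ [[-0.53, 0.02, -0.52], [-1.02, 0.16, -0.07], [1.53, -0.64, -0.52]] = [[1.33, -0.72, -1.76],  [0.24, -0.20, -0.7],  [6.08, -1.98, -0.99]]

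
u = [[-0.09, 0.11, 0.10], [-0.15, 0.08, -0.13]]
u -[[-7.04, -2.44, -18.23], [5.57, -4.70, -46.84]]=[[6.95, 2.55, 18.33],[-5.72, 4.78, 46.71]]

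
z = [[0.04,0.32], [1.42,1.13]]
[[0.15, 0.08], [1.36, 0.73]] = z @ [[0.65, 0.36], [0.39, 0.19]]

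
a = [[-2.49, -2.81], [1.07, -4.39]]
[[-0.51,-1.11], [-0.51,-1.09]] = a@[[0.06, 0.13], [0.13, 0.28]]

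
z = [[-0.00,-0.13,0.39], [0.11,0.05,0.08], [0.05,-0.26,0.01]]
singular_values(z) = [0.43, 0.25, 0.12]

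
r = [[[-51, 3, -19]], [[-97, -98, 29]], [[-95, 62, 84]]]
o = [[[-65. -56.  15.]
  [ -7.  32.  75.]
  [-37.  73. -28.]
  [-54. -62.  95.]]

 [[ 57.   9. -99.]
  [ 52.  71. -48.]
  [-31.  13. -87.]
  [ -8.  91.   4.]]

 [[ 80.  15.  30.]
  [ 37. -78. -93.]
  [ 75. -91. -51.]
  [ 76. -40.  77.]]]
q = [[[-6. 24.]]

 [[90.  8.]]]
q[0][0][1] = 24.0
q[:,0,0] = [-6.0, 90.0]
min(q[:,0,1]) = 8.0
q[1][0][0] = 90.0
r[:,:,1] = [[3], [-98], [62]]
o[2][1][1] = -78.0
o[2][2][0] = 75.0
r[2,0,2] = 84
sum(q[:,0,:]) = 116.0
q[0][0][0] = -6.0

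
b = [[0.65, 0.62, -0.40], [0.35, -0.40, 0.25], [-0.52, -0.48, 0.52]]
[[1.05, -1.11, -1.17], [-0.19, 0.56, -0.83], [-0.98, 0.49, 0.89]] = b @ [[0.62, -0.22, -2.06],[0.55, -2.70, 0.14],[-0.76, -1.77, -0.21]]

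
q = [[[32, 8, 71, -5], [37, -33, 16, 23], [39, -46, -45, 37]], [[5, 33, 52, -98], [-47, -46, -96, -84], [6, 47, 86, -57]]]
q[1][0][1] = 33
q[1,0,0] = 5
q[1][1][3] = -84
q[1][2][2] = 86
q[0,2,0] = 39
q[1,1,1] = -46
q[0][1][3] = 23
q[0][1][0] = 37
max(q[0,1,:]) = 37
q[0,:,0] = [32, 37, 39]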